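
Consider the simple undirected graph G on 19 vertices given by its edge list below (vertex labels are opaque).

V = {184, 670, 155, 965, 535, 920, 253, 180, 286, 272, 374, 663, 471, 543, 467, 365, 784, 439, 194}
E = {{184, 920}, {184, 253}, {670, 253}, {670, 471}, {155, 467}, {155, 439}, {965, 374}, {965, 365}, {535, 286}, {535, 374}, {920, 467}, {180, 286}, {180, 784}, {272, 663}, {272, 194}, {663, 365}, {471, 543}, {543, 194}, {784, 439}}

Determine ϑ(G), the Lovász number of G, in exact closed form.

Vertex 194 has 2 neighbors: 272, 543.
deg(365) = 2; N(365) = {965, 663}.
deg(543) = 2; N(543) = {471, 194}.
N(374) = {965, 535}, |N(374)| = 2.
Regular of degree 2 on 19 vertices: connected 2-regular on 19 ⇒ C_{19}.
Distinct eigenvalues (to 4 d.p.): [2.0, 1.8916, 1.5783, 1.0939, 0.491, -0.1652, -0.8034, -1.3546, -1.7589, -1.9727].
ϑ = −N·λ_min/(λ_max−λ_min) = −19·(-2*cos(pi/19))/(2−(-2*cos(pi/19))) = 19*cos(pi/19)/(cos(pi/19) + 1).
Numerically 9.4347714.
9 ≤ 19*cos(pi/19)/(cos(pi/19) + 1) ≤ 10: both strict.

19*cos(pi/19)/(cos(pi/19) + 1)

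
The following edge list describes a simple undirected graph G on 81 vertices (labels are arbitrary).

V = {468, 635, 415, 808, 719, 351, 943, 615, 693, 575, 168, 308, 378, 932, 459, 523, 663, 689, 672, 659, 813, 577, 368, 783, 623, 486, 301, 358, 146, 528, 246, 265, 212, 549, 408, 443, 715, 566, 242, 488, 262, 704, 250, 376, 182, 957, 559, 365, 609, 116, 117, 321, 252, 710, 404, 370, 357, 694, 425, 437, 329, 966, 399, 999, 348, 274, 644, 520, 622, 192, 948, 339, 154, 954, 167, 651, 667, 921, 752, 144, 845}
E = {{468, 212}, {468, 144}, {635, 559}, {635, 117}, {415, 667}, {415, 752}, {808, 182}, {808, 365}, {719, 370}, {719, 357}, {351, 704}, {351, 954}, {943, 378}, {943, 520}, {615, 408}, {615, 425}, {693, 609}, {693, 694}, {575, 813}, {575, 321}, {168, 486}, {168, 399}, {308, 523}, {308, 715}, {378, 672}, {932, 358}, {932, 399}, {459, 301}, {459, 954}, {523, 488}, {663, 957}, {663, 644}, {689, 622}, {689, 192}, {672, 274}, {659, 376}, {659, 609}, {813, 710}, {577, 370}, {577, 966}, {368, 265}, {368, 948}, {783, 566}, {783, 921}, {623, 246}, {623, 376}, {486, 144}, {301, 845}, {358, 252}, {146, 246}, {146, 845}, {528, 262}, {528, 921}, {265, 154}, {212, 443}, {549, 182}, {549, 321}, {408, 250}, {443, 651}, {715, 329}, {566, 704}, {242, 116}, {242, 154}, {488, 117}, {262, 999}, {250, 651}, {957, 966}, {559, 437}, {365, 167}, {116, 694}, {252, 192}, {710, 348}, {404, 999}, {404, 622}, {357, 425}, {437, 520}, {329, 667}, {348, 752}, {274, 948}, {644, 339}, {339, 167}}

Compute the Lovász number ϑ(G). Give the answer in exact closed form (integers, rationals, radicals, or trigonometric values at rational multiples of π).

deg(644) = 2; N(644) = {663, 339}.
N(966) = {577, 957}, |N(966)| = 2.
Vertex 425 has 2 neighbors: 615, 357.
Vertex 488 has 2 neighbors: 523, 117.
2-regular, N=81; a single 81-cycle (edge-transitive).
A has 41 distinct eigenvalues ≈ [2.0, 1.994, 1.976, 1.9461, 1.9045, 1.8514, 1.7873, 1.7123, 1.6271, 1.5321, 1.4279, 1.315, 1.1943, 1.0664, 0.9321, 0.7922, 0.6475, 0.4989, 0.3473, 0.1936, 0.0388, -0.1163, -0.2707, -0.4234, -0.5736, -0.7204, -0.8628, -1.0, -1.1312, -1.2556, -1.3725, -1.4811, -1.5808, -1.671, -1.7511, -1.8207, -1.8794, -1.9267, -1.9625, -1.9865, -1.9985].
−81·(-2*cos(pi/81)) / ((2)−(-2*cos(pi/81))) = 81*cos(pi/81)/(cos(pi/81) + 1) = ϑ(G).
Numerically 40.4847653.
Check 40 ≤ 81*cos(pi/81)/(cos(pi/81) + 1) ≤ 41: both strict.

81*cos(pi/81)/(cos(pi/81) + 1)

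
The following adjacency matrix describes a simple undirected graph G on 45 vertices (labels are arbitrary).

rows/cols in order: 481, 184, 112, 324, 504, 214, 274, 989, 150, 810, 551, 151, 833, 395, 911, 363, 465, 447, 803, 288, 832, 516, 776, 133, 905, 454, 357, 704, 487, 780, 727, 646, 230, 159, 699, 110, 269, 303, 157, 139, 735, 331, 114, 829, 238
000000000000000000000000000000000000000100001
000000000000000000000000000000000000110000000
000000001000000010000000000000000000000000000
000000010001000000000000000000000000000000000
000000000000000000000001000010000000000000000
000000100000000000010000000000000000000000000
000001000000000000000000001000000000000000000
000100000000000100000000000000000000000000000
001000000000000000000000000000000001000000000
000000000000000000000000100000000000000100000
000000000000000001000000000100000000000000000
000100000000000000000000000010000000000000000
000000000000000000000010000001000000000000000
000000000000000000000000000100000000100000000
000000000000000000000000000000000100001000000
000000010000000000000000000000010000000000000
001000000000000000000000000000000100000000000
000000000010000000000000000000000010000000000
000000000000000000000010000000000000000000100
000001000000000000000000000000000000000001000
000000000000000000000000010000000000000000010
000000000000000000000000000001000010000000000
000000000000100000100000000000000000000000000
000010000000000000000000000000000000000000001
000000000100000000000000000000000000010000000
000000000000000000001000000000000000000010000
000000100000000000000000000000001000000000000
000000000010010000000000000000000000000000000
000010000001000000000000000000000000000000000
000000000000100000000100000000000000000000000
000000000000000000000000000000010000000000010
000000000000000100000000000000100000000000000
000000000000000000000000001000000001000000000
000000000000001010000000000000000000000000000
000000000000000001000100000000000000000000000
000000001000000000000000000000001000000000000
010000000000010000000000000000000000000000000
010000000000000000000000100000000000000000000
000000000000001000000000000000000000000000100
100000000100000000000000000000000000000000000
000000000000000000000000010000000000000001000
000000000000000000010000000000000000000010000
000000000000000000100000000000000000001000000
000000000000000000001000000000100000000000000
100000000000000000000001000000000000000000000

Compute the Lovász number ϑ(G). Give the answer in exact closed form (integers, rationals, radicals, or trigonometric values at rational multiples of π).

Vertex 829 has 2 neighbors: 832, 727.
deg(727) = 2; N(727) = {646, 829}.
deg(363) = 2; N(363) = {989, 646}.
deg(139) = 2; N(139) = {481, 810}.
2-regular, N=45; a single 45-cycle (edge-transitive).
spec(A) ≈ [2.0, 1.980536, 1.922523, 1.827091, 1.696096, 1.532089, 1.338261, 1.118386, 0.876742, 0.618034, 0.347296, 0.069799, -0.209057, -0.483844, -0.749213, -1.0, -1.231323, -1.43868, -1.618034, -1.765895, -1.879385, -1.956295, -1.995128] (distinct, 6 d.p.).
ϑ = −N·λ_min/(λ_max−λ_min) = −45·(-2*cos(pi/45))/(2−(-2*cos(pi/45))) = 45*cos(pi/45)/(cos(pi/45) + 1).
Numerically 22.472562.
Sandwich: α(G)=22 ≤ ϑ(G)=45*cos(pi/45)/(cos(pi/45) + 1) ≤ χ(Ḡ)=23 (both strict).

45*cos(pi/45)/(cos(pi/45) + 1)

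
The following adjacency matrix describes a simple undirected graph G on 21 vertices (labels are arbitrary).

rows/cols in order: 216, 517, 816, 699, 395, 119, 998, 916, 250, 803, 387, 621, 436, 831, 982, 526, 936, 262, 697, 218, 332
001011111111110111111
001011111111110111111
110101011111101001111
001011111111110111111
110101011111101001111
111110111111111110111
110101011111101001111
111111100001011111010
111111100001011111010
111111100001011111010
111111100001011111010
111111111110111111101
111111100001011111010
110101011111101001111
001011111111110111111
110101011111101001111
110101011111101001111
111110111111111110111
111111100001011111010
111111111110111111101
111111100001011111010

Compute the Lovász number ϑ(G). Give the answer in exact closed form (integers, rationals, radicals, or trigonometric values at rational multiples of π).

N(250) = {216, 517, 816, 699, 395, 119, 998, 621, 831, 982, 526, 936, 262, 218}, |N(250)| = 14.
deg(526) = 15; N(526) = {216, 517, 699, 119, 916, 250, 803, 387, 621, 436, 982, 262, 697, 218, 332}.
deg(262) = 19; N(262) = {216, 517, 816, 699, 395, 998, 916, 250, 803, 387, 621, 436, 831, 982, 526, 936, 697, 218, 332}.
N(699) = {816, 395, 119, 998, 916, 250, 803, 387, 621, 436, 831, 526, 936, 262, 697, 218, 332}, |N(699)| = 17.
G = K_{7,6,4,2,2}: α = 7 = χ(Ḡ), so ϑ = 7.
ϑ(G) ≈ 7.00000000.
Check 7 ≤ 7 ≤ 7: collapsed.

7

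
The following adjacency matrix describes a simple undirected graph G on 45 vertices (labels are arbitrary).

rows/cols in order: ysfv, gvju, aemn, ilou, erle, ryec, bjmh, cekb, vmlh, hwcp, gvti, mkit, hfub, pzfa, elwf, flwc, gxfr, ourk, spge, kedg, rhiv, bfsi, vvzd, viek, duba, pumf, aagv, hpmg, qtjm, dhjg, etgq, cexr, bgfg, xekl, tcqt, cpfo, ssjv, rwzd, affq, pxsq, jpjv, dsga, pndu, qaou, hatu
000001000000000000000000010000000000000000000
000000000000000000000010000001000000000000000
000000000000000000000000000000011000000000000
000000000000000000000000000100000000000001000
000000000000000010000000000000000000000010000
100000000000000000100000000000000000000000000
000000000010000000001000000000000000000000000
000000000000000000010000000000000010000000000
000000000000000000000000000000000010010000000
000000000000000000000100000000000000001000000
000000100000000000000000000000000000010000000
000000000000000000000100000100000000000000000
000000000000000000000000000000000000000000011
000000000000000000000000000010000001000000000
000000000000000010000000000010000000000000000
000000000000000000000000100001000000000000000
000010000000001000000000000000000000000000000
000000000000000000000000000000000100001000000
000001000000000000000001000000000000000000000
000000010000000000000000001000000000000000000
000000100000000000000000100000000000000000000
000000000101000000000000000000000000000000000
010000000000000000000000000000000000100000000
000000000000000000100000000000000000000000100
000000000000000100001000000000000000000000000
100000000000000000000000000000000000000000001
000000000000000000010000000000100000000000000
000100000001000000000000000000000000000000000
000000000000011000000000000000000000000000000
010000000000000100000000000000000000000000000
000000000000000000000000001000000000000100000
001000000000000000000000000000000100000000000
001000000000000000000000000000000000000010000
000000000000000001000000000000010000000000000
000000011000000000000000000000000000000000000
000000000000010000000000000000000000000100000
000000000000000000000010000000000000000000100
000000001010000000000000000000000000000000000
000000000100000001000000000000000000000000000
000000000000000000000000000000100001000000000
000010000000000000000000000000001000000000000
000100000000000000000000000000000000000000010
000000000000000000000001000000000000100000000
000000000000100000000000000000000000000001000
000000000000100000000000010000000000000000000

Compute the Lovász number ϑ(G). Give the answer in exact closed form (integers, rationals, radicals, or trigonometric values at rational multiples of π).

45*cos(pi/45)/(cos(pi/45) + 1)

deg(cekb) = 2; N(cekb) = {kedg, tcqt}.
Vertex duba has 2 neighbors: flwc, rhiv.
N(erle) = {gxfr, jpjv}, |N(erle)| = 2.
Vertex pzfa has 2 neighbors: qtjm, cpfo.
deg(v) = 2 for all v (|V|=45); this is C_{45}, the 45-cycle.
A has 23 distinct eigenvalues ≈ [2.0, 1.980536, 1.922523, 1.827091, 1.696096, 1.532089, 1.338261, 1.118386, 0.876742, 0.618034, 0.347296, 0.069799, -0.209057, -0.483844, -0.749213, -1.0, -1.231323, -1.43868, -1.618034, -1.765895, -1.879385, -1.956295, -1.995128].
With N=45: ϑ(G) = 45·(-(-1)*2*cos(pi/45))/(2−(-2*cos(pi/45))) = 45*cos(pi/45)/(cos(pi/45) + 1).
ϑ(G) ≈ 22.47256215.
Check 22 ≤ 45*cos(pi/45)/(cos(pi/45) + 1) ≤ 23: both strict.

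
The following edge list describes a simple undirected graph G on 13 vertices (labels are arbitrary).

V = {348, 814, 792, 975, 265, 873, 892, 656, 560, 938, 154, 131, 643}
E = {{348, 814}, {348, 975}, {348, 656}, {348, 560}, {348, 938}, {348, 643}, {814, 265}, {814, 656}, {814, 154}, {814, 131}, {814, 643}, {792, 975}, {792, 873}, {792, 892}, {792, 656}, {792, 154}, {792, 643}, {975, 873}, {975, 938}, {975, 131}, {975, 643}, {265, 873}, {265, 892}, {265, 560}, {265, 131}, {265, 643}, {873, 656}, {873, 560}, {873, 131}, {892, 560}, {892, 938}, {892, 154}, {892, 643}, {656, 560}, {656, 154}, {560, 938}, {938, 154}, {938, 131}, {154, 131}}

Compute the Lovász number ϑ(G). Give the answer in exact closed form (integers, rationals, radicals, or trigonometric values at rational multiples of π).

sqrt(13)

deg(131) = 6; N(131) = {814, 975, 265, 873, 938, 154}.
deg(814) = 6; N(814) = {348, 265, 656, 154, 131, 643}.
N(873) = {792, 975, 265, 656, 560, 131}, |N(873)| = 6.
deg(792) = 6; N(792) = {975, 873, 892, 656, 154, 643}.
6-regular, N=13; strongly regular (13,6,2,3).
Distinct eigenvalues (to 6 d.p.): [6.0, 1.302776, -2.302776].
With N=13: ϑ(G) = 13·(-(-sqrt(13)/2 - 1/2))/(6−(-sqrt(13)/2 - 1/2)) = sqrt(13).
Numerically 3.605551.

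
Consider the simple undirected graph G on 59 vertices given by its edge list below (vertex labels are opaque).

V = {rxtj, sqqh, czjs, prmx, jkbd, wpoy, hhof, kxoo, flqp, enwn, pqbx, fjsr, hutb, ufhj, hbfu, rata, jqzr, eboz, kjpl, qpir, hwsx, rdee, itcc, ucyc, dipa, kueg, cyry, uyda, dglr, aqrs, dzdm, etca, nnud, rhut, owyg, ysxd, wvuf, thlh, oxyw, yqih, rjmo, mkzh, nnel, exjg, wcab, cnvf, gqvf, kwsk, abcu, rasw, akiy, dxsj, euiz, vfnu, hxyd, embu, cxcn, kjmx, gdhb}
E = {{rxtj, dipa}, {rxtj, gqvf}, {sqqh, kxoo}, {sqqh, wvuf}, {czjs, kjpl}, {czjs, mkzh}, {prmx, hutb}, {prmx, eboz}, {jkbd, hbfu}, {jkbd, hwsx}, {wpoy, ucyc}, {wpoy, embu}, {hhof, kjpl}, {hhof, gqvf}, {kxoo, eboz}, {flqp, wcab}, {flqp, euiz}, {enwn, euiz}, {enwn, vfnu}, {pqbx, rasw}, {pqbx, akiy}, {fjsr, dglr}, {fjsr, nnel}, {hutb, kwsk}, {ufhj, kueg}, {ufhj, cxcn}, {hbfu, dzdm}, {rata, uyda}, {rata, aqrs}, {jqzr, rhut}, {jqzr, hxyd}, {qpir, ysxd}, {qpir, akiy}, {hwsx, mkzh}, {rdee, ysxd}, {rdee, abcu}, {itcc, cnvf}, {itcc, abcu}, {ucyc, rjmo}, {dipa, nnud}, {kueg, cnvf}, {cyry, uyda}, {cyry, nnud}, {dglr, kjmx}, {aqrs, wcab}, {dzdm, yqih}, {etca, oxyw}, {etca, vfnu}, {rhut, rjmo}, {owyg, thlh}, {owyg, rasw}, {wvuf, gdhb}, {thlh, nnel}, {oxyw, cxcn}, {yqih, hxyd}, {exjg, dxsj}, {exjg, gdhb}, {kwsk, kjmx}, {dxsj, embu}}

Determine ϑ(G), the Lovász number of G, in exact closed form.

59*cos(pi/59)/(cos(pi/59) + 1)

N(wcab) = {flqp, aqrs}, |N(wcab)| = 2.
Vertex wvuf has 2 neighbors: sqqh, gdhb.
Vertex jkbd has 2 neighbors: hbfu, hwsx.
deg(gdhb) = 2; N(gdhb) = {wvuf, exjg}.
G on 59 vertices is 2-regular; connected 2-regular on 59 ⇒ C_{59}.
spec(A) ≈ [2.0, 1.9887, 1.9548, 1.8988, 1.8213, 1.7231, 1.6054, 1.4695, 1.317, 1.1496, 0.9691, 0.7776, 0.5774, 0.3706, 0.1596, -0.0532, -0.2655, -0.4747, -0.6785, -0.8746, -1.0608, -1.235, -1.3953, -1.5397, -1.6666, -1.7747, -1.8627, -1.9295, -1.9745, -1.9972] (distinct, 4 d.p.).
λ_max=2, λ_min=-2*cos(pi/59); ϑ = −59·λ_min/(λ_max−λ_min) = 59*cos(pi/59)/(cos(pi/59) + 1).
≈ 29.4791 (to 4 d.p.).
α=29, χ(Ḡ)=30; ϑ=59*cos(pi/59)/(cos(pi/59) + 1) lies between (both strict).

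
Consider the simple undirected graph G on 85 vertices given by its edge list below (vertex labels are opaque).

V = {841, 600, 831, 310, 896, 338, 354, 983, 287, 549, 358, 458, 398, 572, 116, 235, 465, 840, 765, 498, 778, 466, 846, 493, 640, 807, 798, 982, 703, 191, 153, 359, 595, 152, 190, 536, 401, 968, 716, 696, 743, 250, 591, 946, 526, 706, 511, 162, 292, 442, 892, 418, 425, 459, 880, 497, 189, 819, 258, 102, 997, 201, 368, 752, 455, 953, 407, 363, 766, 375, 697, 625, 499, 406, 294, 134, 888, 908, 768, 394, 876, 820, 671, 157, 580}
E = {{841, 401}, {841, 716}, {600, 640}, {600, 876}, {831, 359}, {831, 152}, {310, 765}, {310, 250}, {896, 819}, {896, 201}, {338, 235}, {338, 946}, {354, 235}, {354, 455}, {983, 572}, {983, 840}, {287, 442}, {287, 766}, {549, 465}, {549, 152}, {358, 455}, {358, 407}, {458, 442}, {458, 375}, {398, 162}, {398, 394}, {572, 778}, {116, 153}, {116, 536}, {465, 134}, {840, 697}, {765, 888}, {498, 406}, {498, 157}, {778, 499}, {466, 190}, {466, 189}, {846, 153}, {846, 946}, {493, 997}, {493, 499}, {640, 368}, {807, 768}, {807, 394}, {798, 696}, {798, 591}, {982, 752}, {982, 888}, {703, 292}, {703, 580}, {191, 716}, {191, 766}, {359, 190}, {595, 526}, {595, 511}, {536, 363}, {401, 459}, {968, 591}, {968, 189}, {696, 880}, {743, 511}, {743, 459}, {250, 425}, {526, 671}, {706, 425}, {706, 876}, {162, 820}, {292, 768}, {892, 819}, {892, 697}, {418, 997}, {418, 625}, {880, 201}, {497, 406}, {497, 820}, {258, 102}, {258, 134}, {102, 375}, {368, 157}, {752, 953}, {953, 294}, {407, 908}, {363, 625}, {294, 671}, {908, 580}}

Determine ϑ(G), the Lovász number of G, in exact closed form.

deg(752) = 2; N(752) = {982, 953}.
deg(625) = 2; N(625) = {418, 363}.
deg(526) = 2; N(526) = {595, 671}.
Vertex 982 has 2 neighbors: 752, 888.
deg(v) = 2 for all v (|V|=85); a single 85-cycle (edge-transitive).
The 43 distinct eigenvalues: [2.0, 1.994538, 1.978183, 1.951024, 1.913209, 1.864944, 1.806494, 1.738178, 1.660368, 1.57349, 1.478018, 1.374473, 1.263422, 1.14547, 1.021262, 0.891477, 0.756822, 0.618034, 0.47587, 0.331108, 0.184537, 0.036958, -0.110823, -0.257998, -0.403765, -0.547326, -0.687898, -0.824713, -0.957023, -1.084107, -1.205269, -1.319849, -1.42722, -1.526797, -1.618034, -1.700434, -1.773547, -1.836974, -1.890368, -1.933437, -1.965946, -1.987718, -1.998634].
Lovász: ϑ = −85(-2*cos(pi/85))/(2+-(-1)*2*cos(pi/85)) = 85*cos(pi/85)/(cos(pi/85) + 1).
≈ 42.4855 (to 4 d.p.).
Lovász sandwich 42 ≤ 85*cos(pi/85)/(cos(pi/85) + 1) ≤ 43: both strict.

85*cos(pi/85)/(cos(pi/85) + 1)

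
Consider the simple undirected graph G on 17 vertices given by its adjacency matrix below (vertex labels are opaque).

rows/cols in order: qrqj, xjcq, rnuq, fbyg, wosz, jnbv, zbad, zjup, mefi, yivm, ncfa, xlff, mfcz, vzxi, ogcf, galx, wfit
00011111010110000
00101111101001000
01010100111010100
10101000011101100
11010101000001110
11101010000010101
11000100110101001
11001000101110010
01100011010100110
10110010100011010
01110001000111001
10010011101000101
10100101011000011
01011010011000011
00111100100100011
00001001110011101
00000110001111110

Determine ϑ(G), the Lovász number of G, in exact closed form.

N(ogcf) = {rnuq, fbyg, wosz, jnbv, mefi, xlff, galx, wfit}, |N(ogcf)| = 8.
deg(galx) = 8; N(galx) = {wosz, zjup, mefi, yivm, mfcz, vzxi, ogcf, wfit}.
N(mefi) = {xjcq, rnuq, zbad, zjup, yivm, xlff, ogcf, galx}, |N(mefi)| = 8.
deg(rnuq) = 8; N(rnuq) = {xjcq, fbyg, jnbv, mefi, yivm, ncfa, mfcz, ogcf}.
G on 17 vertices is 8-regular; strongly regular (17,8,3,4).
The 3 distinct eigenvalues: [8.0, 1.5616, -2.5616].
−17·(-sqrt(17)/2 - 1/2) / ((8)−(-sqrt(17)/2 - 1/2)) = sqrt(17) = ϑ(G).
Numerically 4.12311.

sqrt(17)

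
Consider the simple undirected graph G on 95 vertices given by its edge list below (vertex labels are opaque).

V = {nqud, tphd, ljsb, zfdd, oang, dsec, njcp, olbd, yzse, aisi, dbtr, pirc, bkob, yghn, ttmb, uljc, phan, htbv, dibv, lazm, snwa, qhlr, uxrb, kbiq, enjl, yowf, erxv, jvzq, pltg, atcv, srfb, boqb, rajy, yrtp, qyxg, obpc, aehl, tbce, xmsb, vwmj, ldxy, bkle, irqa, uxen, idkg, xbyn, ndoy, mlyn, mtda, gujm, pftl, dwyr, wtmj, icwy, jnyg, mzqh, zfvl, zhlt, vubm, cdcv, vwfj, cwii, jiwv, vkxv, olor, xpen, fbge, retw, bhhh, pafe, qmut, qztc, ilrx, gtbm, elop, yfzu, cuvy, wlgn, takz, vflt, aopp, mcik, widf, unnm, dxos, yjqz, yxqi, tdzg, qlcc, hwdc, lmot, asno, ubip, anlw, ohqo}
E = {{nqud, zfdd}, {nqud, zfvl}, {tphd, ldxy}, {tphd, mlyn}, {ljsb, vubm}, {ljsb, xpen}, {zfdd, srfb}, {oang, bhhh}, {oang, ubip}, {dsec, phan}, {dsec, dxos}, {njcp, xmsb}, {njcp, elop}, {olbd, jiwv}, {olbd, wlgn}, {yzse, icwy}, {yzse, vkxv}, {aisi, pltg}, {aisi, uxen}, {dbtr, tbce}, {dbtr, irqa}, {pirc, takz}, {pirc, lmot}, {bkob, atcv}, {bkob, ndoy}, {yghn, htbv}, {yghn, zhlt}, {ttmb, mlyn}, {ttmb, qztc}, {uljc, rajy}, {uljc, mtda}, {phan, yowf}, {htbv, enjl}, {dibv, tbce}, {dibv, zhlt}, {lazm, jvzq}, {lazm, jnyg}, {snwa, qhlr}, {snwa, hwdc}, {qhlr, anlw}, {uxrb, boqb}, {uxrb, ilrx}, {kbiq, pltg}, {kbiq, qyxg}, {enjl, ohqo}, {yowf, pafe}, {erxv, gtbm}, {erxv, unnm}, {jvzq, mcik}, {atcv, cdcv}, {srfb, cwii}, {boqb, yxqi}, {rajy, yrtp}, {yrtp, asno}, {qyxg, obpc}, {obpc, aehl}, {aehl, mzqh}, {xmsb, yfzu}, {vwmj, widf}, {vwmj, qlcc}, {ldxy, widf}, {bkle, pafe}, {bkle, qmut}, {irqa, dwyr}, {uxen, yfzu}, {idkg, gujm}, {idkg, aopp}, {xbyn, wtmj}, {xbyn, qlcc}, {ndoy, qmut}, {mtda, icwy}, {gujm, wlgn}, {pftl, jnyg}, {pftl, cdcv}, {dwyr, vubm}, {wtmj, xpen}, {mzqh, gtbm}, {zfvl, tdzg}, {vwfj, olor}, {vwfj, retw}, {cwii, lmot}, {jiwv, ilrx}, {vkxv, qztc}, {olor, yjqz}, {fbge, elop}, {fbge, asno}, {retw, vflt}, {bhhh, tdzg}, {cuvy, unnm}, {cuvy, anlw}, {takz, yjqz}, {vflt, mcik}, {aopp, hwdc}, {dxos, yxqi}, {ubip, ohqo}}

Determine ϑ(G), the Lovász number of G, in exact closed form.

95*cos(pi/95)/(cos(pi/95) + 1)

deg(aopp) = 2; N(aopp) = {idkg, hwdc}.
Vertex tbce has 2 neighbors: dbtr, dibv.
deg(ubip) = 2; N(ubip) = {oang, ohqo}.
N(vkxv) = {yzse, qztc}, |N(vkxv)| = 2.
Every vertex has degree 2 (N=95); connected 2-regular on 95 ⇒ C_{95}.
The 48 distinct eigenvalues: [2.0, 1.9956, 1.9825, 1.9608, 1.9304, 1.8916, 1.8446, 1.7895, 1.7265, 1.656, 1.5783, 1.4936, 1.4025, 1.3052, 1.2022, 1.0939, 0.9808, 0.8635, 0.7424, 0.618, 0.491, 0.3618, 0.231, 0.0992, -0.0331, -0.1652, -0.2965, -0.4266, -0.5548, -0.6806, -0.8034, -0.9227, -1.0379, -1.1487, -1.2544, -1.3546, -1.4489, -1.5368, -1.618, -1.6922, -1.7589, -1.818, -1.8691, -1.9121, -1.9467, -1.9727, -1.9902, -1.9989].
λ_max=2, λ_min=-2*cos(pi/95); ϑ = −95·λ_min/(λ_max−λ_min) = 95*cos(pi/95)/(cos(pi/95) + 1).
Numerically 47.4870113.
Lovász sandwich 47 ≤ 95*cos(pi/95)/(cos(pi/95) + 1) ≤ 48: both strict.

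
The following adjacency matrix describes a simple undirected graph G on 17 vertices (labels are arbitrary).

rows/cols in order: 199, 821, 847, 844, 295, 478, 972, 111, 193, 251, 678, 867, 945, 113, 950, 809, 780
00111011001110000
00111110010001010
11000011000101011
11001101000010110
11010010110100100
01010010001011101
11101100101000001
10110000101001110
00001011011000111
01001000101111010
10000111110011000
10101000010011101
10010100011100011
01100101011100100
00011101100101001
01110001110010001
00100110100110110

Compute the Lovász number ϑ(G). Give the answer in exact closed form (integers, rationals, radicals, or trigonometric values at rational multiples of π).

sqrt(17)

deg(867) = 8; N(867) = {199, 847, 295, 251, 945, 113, 950, 780}.
Vertex 678 has 8 neighbors: 199, 478, 972, 111, 193, 251, 945, 113.
deg(111) = 8; N(111) = {199, 847, 844, 193, 678, 113, 950, 809}.
deg(193) = 8; N(193) = {295, 972, 111, 251, 678, 950, 809, 780}.
17-vertex 8-regular graph: Paley(17): SR with (k,λ,μ)=(8,3,4).
A has 3 distinct eigenvalues ≈ [8.0, 1.56155, -2.56155].
−17·(-sqrt(17)/2 - 1/2) / ((8)−(-sqrt(17)/2 - 1/2)) = sqrt(17) = ϑ(G).
ϑ(G) ≈ 4.12310563.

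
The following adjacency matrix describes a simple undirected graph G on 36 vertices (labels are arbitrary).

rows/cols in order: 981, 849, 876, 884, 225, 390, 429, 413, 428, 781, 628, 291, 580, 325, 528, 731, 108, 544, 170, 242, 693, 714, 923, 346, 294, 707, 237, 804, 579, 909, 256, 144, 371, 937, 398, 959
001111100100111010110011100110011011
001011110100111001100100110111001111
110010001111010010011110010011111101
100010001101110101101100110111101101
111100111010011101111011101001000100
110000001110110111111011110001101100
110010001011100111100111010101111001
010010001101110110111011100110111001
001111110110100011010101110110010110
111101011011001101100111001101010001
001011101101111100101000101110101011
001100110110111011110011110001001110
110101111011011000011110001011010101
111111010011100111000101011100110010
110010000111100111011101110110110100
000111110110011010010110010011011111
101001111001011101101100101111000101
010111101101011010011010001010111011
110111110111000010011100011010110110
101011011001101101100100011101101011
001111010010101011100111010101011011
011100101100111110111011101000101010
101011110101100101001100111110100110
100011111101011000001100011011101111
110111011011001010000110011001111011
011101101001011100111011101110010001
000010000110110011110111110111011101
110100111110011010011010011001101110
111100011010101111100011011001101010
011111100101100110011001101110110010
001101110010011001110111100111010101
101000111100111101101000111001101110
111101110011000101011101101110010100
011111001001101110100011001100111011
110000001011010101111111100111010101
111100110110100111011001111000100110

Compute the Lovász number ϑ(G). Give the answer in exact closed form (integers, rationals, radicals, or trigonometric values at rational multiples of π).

8

Vertex 981 has 21 neighbors: 876, 884, 225, 390, 429, 781, 580, 325, 528, 108, 170, 242, 923, 346, 294, 804, 579, 144, 371, 398, 959.
deg(628) = 21; N(628) = {876, 225, 390, 429, 428, 781, 291, 580, 325, 528, 731, 170, 693, 294, 237, 804, 579, 256, 371, 398, 959}.
N(242) = {981, 876, 225, 390, 413, 428, 291, 580, 528, 731, 544, 170, 714, 707, 237, 804, 909, 256, 371, 398, 959}, |N(242)| = 21.
Vertex 325 has 21 neighbors: 981, 849, 876, 884, 225, 390, 413, 628, 291, 580, 731, 108, 544, 714, 346, 707, 237, 804, 256, 144, 398.
21-regular, N=36; Kneser K(9,2) on C(9,2)=36 vertices.
A has 3 distinct eigenvalues ≈ [21.0, 1.0, -6.0].
With N=36: ϑ(G) = 36·(-1*(-6))/(21−(-6)) = 8.
ϑ(G) ≈ 8.000000000.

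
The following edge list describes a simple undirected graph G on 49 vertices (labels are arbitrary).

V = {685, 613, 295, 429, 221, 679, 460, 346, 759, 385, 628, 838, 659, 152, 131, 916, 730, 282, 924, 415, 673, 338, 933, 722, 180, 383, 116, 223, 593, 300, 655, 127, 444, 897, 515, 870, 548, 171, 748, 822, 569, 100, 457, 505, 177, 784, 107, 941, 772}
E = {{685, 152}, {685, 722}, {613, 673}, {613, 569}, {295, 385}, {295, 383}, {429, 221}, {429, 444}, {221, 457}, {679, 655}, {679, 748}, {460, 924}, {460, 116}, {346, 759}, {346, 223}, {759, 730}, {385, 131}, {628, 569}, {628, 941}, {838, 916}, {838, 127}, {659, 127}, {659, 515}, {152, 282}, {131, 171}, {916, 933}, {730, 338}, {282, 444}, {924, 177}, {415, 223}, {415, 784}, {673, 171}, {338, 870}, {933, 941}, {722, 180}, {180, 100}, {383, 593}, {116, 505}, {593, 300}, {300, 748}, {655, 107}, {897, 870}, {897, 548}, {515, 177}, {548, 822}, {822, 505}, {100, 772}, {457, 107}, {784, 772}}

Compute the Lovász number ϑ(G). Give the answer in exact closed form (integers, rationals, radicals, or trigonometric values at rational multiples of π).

49*cos(pi/49)/(cos(pi/49) + 1)

Vertex 515 has 2 neighbors: 659, 177.
Vertex 941 has 2 neighbors: 628, 933.
deg(300) = 2; N(300) = {593, 748}.
Vertex 673 has 2 neighbors: 613, 171.
49-vertex 2-regular graph: a single 49-cycle (edge-transitive).
A has 25 distinct eigenvalues ≈ [2.0, 1.98358, 1.93459, 1.853834, 1.742637, 1.602827, 1.436699, 1.24698, 1.036785, 0.809567, 0.569055, 0.3192, 0.064103, -0.192046, -0.445042, -0.69073, -0.925077, -1.144233, -1.344602, -1.522892, -1.676176, -1.801938, -1.898111, -1.963118, -1.995891].
λ_max=2, λ_min=-2*cos(pi/49); ϑ = −49·λ_min/(λ_max−λ_min) = 49*cos(pi/49)/(cos(pi/49) + 1).
Numerically 24.4748.
24 ≤ 49*cos(pi/49)/(cos(pi/49) + 1) ≤ 25: both strict.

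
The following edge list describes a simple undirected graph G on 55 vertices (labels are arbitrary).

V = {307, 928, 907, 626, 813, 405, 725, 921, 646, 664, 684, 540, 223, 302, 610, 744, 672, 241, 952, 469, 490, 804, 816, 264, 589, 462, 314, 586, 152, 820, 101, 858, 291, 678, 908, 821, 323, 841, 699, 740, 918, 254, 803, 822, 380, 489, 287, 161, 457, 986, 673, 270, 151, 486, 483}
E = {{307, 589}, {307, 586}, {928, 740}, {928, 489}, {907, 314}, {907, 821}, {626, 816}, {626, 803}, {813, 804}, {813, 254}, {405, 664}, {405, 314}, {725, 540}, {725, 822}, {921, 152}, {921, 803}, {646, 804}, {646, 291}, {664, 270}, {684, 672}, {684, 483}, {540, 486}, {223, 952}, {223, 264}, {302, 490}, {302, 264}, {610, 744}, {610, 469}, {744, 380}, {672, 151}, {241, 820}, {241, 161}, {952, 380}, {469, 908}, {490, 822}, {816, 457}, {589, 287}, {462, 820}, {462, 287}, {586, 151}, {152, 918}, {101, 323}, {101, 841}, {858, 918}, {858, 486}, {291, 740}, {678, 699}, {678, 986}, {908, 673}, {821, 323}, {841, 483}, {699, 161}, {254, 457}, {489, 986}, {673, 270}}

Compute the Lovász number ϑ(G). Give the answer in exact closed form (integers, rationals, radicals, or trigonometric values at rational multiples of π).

55*cos(pi/55)/(cos(pi/55) + 1)

Vertex 740 has 2 neighbors: 928, 291.
deg(744) = 2; N(744) = {610, 380}.
deg(223) = 2; N(223) = {952, 264}.
N(820) = {241, 462}, |N(820)| = 2.
Every vertex has degree 2 (N=55); the odd cycle C_{55}.
The 28 distinct eigenvalues: [2.0, 1.987, 1.948, 1.884, 1.795, 1.683, 1.548, 1.394, 1.221, 1.033, 0.831, 0.618, 0.397, 0.171, -0.057, -0.285, -0.508, -0.726, -0.933, -1.129, -1.31, -1.473, -1.618, -1.741, -1.842, -1.919, -1.971, -1.997].
λ_max=2, λ_min=-2*cos(pi/55); ϑ = −55·λ_min/(λ_max−λ_min) = 55*cos(pi/55)/(cos(pi/55) + 1).
ϑ(G) ≈ 27.4776.
α=27, χ(Ḡ)=28; ϑ=55*cos(pi/55)/(cos(pi/55) + 1) lies between (both strict).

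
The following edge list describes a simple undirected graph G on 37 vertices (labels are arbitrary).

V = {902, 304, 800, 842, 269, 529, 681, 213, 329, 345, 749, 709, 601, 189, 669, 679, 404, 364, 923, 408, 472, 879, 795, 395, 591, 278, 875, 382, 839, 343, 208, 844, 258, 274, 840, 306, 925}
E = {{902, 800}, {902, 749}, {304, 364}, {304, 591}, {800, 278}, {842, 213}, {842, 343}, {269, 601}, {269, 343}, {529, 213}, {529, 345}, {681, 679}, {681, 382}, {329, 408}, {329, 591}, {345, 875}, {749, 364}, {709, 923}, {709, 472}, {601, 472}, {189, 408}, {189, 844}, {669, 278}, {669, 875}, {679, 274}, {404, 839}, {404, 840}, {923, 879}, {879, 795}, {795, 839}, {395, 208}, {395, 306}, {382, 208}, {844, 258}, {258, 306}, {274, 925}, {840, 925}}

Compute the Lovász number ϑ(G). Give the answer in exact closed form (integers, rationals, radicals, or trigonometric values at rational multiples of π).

N(258) = {844, 306}, |N(258)| = 2.
N(274) = {679, 925}, |N(274)| = 2.
deg(213) = 2; N(213) = {842, 529}.
N(679) = {681, 274}, |N(679)| = 2.
2-regular, N=37; this is C_{37}, the 37-cycle.
A has 19 distinct eigenvalues ≈ [2.0, 1.9712, 1.8858, 1.746, 1.5561, 1.3213, 1.0486, 0.7457, 0.4214, 0.0849, -0.254, -0.5856, -0.9004, -1.1893, -1.4439, -1.657, -1.8225, -1.9355, -1.9928].
Lovász: ϑ = −37(-2*cos(pi/37))/(2+-(-1)*2*cos(pi/37)) = 37*cos(pi/37)/(cos(pi/37) + 1).
≈ 18.466616637 (to 9 d.p.).
α=18, χ(Ḡ)=19; ϑ=37*cos(pi/37)/(cos(pi/37) + 1) lies between (both strict).

37*cos(pi/37)/(cos(pi/37) + 1)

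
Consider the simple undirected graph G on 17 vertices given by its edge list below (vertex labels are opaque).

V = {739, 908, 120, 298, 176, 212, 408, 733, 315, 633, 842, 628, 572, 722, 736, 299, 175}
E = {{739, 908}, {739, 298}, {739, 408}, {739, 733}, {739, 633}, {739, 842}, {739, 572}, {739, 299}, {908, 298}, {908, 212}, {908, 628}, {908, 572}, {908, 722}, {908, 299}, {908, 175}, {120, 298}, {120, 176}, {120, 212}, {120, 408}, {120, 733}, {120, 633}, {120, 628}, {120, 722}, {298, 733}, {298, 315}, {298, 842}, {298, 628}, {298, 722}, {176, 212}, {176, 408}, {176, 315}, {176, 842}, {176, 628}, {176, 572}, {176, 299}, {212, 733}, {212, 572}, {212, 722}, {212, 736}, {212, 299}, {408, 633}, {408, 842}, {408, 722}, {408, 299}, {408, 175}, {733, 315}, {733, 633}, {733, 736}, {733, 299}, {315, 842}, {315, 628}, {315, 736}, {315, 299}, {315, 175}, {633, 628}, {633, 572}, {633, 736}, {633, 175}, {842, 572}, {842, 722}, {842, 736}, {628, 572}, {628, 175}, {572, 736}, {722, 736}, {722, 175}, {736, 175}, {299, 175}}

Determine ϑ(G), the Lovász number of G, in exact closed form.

Vertex 408 has 8 neighbors: 739, 120, 176, 633, 842, 722, 299, 175.
Vertex 739 has 8 neighbors: 908, 298, 408, 733, 633, 842, 572, 299.
N(176) = {120, 212, 408, 315, 842, 628, 572, 299}, |N(176)| = 8.
N(572) = {739, 908, 176, 212, 633, 842, 628, 736}, |N(572)| = 8.
deg(v) = 8 for all v (|V|=17); Paley(17): SR with (k,λ,μ)=(8,3,4).
spec(A) ≈ [8.0, 1.56155, -2.56155] (distinct, 5 d.p.).
ϑ = −N·λ_min/(λ_max−λ_min) = −17·(-sqrt(17)/2 - 1/2)/(8−(-sqrt(17)/2 - 1/2)) = sqrt(17).
= 4.1231056… (decimal).

sqrt(17)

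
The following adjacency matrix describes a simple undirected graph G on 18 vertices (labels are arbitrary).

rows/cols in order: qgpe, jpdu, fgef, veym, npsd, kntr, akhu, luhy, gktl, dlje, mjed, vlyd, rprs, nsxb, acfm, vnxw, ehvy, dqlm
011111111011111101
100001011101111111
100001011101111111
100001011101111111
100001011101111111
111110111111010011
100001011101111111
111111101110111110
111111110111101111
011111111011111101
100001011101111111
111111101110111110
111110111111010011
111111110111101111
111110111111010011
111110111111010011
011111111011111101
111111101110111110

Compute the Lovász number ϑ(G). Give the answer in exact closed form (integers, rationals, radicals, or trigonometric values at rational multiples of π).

deg(veym) = 12; N(veym) = {qgpe, kntr, luhy, gktl, dlje, vlyd, rprs, nsxb, acfm, vnxw, ehvy, dqlm}.
deg(vlyd) = 15; N(vlyd) = {qgpe, jpdu, fgef, veym, npsd, kntr, akhu, gktl, dlje, mjed, rprs, nsxb, acfm, vnxw, ehvy}.
N(rprs) = {qgpe, jpdu, fgef, veym, npsd, akhu, luhy, gktl, dlje, mjed, vlyd, nsxb, ehvy, dqlm}, |N(rprs)| = 14.
deg(vnxw) = 14; N(vnxw) = {qgpe, jpdu, fgef, veym, npsd, akhu, luhy, gktl, dlje, mjed, vlyd, nsxb, ehvy, dqlm}.
5 parts of sizes [6, 4, 3, 3, 2]; α(G) = 6 = ϑ (perfect).
≈ 6.0000000 (to 7 d.p.).
α=6, χ(Ḡ)=6; ϑ=6 lies between (collapsed).

6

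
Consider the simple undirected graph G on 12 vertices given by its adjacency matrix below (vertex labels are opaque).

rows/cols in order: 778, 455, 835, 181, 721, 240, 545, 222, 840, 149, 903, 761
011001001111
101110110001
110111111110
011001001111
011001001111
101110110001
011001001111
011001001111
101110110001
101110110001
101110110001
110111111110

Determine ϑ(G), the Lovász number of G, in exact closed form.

N(840) = {778, 835, 181, 721, 545, 222, 761}, |N(840)| = 7.
N(222) = {455, 835, 240, 840, 149, 903, 761}, |N(222)| = 7.
Vertex 149 has 7 neighbors: 778, 835, 181, 721, 545, 222, 761.
Vertex 721 has 7 neighbors: 455, 835, 240, 840, 149, 903, 761.
Complete 3-partite, parts [5, 5, 2]: perfect, ϑ = α = 5.
Numerically 5.000000000.
Check 5 ≤ 5 ≤ 5: collapsed.

5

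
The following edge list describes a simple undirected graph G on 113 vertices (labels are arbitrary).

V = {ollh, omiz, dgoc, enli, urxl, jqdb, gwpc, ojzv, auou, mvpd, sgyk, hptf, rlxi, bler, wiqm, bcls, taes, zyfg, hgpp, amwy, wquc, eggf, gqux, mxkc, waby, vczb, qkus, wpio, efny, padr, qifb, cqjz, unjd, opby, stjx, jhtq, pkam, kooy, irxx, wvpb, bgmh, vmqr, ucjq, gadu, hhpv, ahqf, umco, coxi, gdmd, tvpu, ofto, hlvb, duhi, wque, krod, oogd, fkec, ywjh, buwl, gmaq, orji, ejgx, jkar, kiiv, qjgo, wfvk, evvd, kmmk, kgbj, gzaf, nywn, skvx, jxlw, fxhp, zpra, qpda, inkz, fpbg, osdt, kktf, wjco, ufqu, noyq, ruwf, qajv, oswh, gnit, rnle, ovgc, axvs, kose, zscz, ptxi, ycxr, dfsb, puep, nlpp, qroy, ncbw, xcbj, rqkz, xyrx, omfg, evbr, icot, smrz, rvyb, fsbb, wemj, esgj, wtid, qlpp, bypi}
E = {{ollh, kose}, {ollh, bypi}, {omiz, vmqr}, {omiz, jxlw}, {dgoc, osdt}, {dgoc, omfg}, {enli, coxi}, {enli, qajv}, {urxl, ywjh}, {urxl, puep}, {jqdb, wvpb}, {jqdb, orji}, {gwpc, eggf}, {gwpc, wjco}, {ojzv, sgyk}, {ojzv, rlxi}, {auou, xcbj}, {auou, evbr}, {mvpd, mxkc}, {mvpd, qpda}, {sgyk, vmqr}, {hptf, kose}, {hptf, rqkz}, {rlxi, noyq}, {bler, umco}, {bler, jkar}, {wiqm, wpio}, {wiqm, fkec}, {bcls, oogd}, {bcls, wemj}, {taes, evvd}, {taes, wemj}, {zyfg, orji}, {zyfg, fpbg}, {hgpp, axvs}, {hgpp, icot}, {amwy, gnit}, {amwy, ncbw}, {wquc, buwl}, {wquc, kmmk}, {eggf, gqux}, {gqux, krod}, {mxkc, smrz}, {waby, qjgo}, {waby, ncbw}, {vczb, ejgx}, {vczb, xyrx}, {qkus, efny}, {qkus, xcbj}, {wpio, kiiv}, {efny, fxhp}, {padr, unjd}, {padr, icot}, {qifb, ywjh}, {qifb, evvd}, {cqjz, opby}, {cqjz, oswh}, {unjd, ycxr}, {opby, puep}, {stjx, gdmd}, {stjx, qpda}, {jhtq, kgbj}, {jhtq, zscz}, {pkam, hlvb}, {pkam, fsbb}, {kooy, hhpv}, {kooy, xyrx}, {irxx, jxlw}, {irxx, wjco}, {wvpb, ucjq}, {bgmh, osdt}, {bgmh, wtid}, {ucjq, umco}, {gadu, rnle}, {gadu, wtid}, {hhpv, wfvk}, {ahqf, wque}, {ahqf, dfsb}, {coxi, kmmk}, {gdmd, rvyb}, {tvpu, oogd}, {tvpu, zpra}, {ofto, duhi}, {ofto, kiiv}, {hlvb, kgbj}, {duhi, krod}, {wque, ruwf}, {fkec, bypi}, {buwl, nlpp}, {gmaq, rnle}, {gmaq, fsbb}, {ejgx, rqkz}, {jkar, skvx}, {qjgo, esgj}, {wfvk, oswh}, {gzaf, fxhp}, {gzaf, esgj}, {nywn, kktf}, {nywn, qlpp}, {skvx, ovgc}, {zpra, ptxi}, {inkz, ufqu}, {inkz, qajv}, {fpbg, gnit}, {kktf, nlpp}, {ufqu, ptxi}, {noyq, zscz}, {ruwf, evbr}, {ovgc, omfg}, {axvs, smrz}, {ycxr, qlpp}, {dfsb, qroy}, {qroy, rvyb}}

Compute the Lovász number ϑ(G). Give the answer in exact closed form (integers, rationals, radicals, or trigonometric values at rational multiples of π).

deg(sgyk) = 2; N(sgyk) = {ojzv, vmqr}.
Vertex amwy has 2 neighbors: gnit, ncbw.
Vertex jkar has 2 neighbors: bler, skvx.
deg(evvd) = 2; N(evvd) = {taes, qifb}.
G on 113 vertices is 2-regular; a single 113-cycle (edge-transitive).
The 57 distinct eigenvalues: [2.0, 1.997, 1.988, 1.972, 1.951, 1.923, 1.89, 1.85, 1.805, 1.755, 1.699, 1.637, 1.571, 1.5, 1.424, 1.344, 1.259, 1.171, 1.079, 0.984, 0.886, 0.785, 0.681, 0.576, 0.468, 0.359, 0.25, 0.139, 0.028, -0.083, -0.194, -0.305, -0.414, -0.522, -0.629, -0.733, -0.835, -0.935, -1.032, -1.126, -1.216, -1.302, -1.384, -1.462, -1.536, -1.605, -1.669, -1.727, -1.781, -1.829, -1.871, -1.907, -1.938, -1.962, -1.981, -1.993, -1.999].
λ_max=2, λ_min=-2*cos(pi/113); ϑ = −113·λ_min/(λ_max−λ_min) = 113*cos(pi/113)/(cos(pi/113) + 1).
ϑ(G) ≈ 56.4891.
Sandwich: α(G)=56 ≤ ϑ(G)=113*cos(pi/113)/(cos(pi/113) + 1) ≤ χ(Ḡ)=57 (both strict).

113*cos(pi/113)/(cos(pi/113) + 1)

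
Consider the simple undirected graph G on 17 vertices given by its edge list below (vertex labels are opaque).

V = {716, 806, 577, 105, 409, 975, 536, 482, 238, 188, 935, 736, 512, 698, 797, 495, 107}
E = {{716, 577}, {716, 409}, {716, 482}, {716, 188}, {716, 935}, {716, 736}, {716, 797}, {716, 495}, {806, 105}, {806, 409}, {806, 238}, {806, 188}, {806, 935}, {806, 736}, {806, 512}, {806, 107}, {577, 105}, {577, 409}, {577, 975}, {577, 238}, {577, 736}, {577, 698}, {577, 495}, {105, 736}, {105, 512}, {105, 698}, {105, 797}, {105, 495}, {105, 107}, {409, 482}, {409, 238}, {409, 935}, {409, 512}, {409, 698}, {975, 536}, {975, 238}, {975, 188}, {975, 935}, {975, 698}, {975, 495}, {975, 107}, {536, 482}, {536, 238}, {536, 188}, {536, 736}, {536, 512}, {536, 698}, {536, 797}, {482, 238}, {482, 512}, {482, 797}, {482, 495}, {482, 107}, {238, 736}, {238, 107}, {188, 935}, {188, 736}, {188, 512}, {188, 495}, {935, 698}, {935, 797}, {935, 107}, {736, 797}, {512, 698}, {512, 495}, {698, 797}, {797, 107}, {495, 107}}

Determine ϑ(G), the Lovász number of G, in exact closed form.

sqrt(17)

N(698) = {577, 105, 409, 975, 536, 935, 512, 797}, |N(698)| = 8.
Vertex 107 has 8 neighbors: 806, 105, 975, 482, 238, 935, 797, 495.
Vertex 577 has 8 neighbors: 716, 105, 409, 975, 238, 736, 698, 495.
N(935) = {716, 806, 409, 975, 188, 698, 797, 107}, |N(935)| = 8.
Every vertex has degree 8 (N=17); strongly regular (17,8,3,4).
spec(A) ≈ [8.0, 1.561553, -2.561553] (distinct, 6 d.p.).
−17·(-sqrt(17)/2 - 1/2) / ((8)−(-sqrt(17)/2 - 1/2)) = sqrt(17) = ϑ(G).
= 4.1231… (decimal).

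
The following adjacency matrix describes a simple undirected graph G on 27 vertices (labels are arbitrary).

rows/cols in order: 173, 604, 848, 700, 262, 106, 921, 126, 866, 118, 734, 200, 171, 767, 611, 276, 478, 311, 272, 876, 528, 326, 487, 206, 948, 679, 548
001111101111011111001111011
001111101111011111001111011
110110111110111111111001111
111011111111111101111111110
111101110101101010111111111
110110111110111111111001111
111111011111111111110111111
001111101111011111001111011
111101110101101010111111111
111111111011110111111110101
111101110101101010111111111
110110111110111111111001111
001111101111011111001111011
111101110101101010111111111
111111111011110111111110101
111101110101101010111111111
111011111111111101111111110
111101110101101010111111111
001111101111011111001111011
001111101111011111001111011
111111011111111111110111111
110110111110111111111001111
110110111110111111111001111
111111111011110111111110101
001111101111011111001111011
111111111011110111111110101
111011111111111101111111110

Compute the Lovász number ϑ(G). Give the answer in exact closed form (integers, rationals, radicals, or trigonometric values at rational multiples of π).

Vertex 487 has 22 neighbors: 173, 604, 700, 262, 921, 126, 866, 118, 734, 171, 767, 611, 276, 478, 311, 272, 876, 528, 206, 948, 679, 548.
Vertex 921 has 25 neighbors: 173, 604, 848, 700, 262, 106, 126, 866, 118, 734, 200, 171, 767, 611, 276, 478, 311, 272, 876, 326, 487, 206, 948, 679, 548.
Vertex 679 has 23 neighbors: 173, 604, 848, 700, 262, 106, 921, 126, 866, 734, 200, 171, 767, 276, 478, 311, 272, 876, 528, 326, 487, 948, 548.
deg(848) = 22; N(848) = {173, 604, 700, 262, 921, 126, 866, 118, 734, 171, 767, 611, 276, 478, 311, 272, 876, 528, 206, 948, 679, 548}.
K_{7,6,5,4,3,2} (perfect); ϑ(G) = α(G) = max{7,6,5,4,3,2} = 7.
ϑ(G) ≈ 7.0000.
Check 7 ≤ 7 ≤ 7: collapsed.

7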